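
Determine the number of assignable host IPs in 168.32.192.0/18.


Host bits = 32 - 18 = 14
Total addresses = 2^14 = 16384
Usable = total - 2 (network and broadcast)
Usable hosts: 16382


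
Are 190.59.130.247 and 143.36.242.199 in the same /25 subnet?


Mask: 255.255.255.128
190.59.130.247 AND mask = 190.59.130.128
143.36.242.199 AND mask = 143.36.242.128
No, different subnets (190.59.130.128 vs 143.36.242.128)


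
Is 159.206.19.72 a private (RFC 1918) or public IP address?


RFC 1918 private ranges:
  10.0.0.0/8 (10.0.0.0 - 10.255.255.255)
  172.16.0.0/12 (172.16.0.0 - 172.31.255.255)
  192.168.0.0/16 (192.168.0.0 - 192.168.255.255)
Public (not in any RFC 1918 range)


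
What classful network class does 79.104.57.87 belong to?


First octet: 79
Binary: 01001111
0xxxxxxx -> Class A (1-126)
Class A, default mask 255.0.0.0 (/8)


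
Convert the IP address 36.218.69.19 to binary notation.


36 = 00100100
218 = 11011010
69 = 01000101
19 = 00010011
Binary: 00100100.11011010.01000101.00010011


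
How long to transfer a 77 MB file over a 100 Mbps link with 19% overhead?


Effective throughput = 100 * (1 - 19/100) = 81 Mbps
File size in Mb = 77 * 8 = 616 Mb
Time = 616 / 81
Time = 7.6049 seconds


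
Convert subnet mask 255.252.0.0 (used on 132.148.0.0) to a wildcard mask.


Subnet mask: 255.252.0.0
Wildcard = 255.255.255.255 - subnet mask
255 - 255 = 0
255 - 252 = 3
255 - 0 = 255
255 - 0 = 255
Wildcard: 0.3.255.255


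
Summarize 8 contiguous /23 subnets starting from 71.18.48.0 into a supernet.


Original prefix: /23
Number of subnets: 8 = 2^3
New prefix = 23 - 3 = 20
Supernet: 71.18.48.0/20


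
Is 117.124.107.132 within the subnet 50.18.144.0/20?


Subnet network: 50.18.144.0
Test IP AND mask: 117.124.96.0
No, 117.124.107.132 is not in 50.18.144.0/20


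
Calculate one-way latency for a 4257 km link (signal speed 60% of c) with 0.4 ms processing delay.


Speed = 0.6 * 3e5 km/s = 180000 km/s
Propagation delay = 4257 / 180000 = 0.0237 s = 23.65 ms
Processing delay = 0.4 ms
Total one-way latency = 24.05 ms


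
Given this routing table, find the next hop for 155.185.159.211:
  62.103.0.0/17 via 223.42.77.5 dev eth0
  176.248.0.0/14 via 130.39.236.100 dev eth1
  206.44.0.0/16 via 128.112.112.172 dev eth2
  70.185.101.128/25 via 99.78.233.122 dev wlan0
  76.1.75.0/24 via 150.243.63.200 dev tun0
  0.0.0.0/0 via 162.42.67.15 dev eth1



Longest prefix match for 155.185.159.211:
  /17 62.103.0.0: no
  /14 176.248.0.0: no
  /16 206.44.0.0: no
  /25 70.185.101.128: no
  /24 76.1.75.0: no
  /0 0.0.0.0: MATCH
Selected: next-hop 162.42.67.15 via eth1 (matched /0)


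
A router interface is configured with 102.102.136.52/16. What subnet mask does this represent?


/16 means 16 network bits, 16 host bits
Binary: 11111111111111110000000000000000
Mask: 255.255.0.0


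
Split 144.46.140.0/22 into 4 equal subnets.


New prefix = 22 + 2 = 24
Each subnet has 256 addresses
  144.46.140.0/24
  144.46.141.0/24
  144.46.142.0/24
  144.46.143.0/24
Subnets: 144.46.140.0/24, 144.46.141.0/24, 144.46.142.0/24, 144.46.143.0/24


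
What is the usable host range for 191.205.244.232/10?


Network: 191.192.0.0
Broadcast: 191.255.255.255
First usable = network + 1
Last usable = broadcast - 1
Range: 191.192.0.1 to 191.255.255.254


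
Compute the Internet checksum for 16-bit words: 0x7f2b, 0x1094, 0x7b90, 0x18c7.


Sum all words (with carry folding):
+ 0x7f2b = 0x7f2b
+ 0x1094 = 0x8fbf
+ 0x7b90 = 0x0b50
+ 0x18c7 = 0x2417
One's complement: ~0x2417
Checksum = 0xdbe8


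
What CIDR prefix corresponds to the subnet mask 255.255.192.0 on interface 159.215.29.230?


Binary: 11111111.11111111.11000000.00000000
Count leading 1s
Prefix: /18


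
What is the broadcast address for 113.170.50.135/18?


Network: 113.170.0.0/18
Host bits = 14
Set all host bits to 1:
Broadcast: 113.170.63.255


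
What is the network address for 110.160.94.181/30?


IP:   01101110.10100000.01011110.10110101
Mask: 11111111.11111111.11111111.11111100
AND operation:
Net:  01101110.10100000.01011110.10110100
Network: 110.160.94.180/30


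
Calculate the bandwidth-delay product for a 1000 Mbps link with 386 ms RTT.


BDP = bandwidth * RTT
= 1000 Mbps * 386 ms
= 1000 * 1e6 * 386 / 1000 bits
= 386000000 bits
= 48250000 bytes
= 47119.1406 KB
BDP = 386000000 bits (48250000 bytes)


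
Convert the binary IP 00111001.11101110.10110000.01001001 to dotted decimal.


00111001 = 57
11101110 = 238
10110000 = 176
01001001 = 73
IP: 57.238.176.73


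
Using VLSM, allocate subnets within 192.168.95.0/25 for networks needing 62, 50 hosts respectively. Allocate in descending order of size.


62 hosts -> /26 (62 usable): 192.168.95.0/26
50 hosts -> /26 (62 usable): 192.168.95.64/26
Allocation: 192.168.95.0/26 (62 hosts, 62 usable); 192.168.95.64/26 (50 hosts, 62 usable)


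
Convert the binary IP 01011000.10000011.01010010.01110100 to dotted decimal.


01011000 = 88
10000011 = 131
01010010 = 82
01110100 = 116
IP: 88.131.82.116


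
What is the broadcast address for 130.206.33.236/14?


Network: 130.204.0.0/14
Host bits = 18
Set all host bits to 1:
Broadcast: 130.207.255.255


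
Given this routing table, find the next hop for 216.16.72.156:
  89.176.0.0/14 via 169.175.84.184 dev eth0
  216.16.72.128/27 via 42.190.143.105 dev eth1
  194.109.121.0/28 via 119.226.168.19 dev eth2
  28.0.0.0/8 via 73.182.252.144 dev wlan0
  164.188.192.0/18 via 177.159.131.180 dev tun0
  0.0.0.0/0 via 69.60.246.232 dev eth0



Longest prefix match for 216.16.72.156:
  /14 89.176.0.0: no
  /27 216.16.72.128: MATCH
  /28 194.109.121.0: no
  /8 28.0.0.0: no
  /18 164.188.192.0: no
  /0 0.0.0.0: MATCH
Selected: next-hop 42.190.143.105 via eth1 (matched /27)


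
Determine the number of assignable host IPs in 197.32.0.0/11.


Host bits = 32 - 11 = 21
Total addresses = 2^21 = 2097152
Usable = total - 2 (network and broadcast)
Usable hosts: 2097150


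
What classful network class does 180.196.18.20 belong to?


First octet: 180
Binary: 10110100
10xxxxxx -> Class B (128-191)
Class B, default mask 255.255.0.0 (/16)


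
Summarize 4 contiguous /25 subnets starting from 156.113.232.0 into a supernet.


Original prefix: /25
Number of subnets: 4 = 2^2
New prefix = 25 - 2 = 23
Supernet: 156.113.232.0/23


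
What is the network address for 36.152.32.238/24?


IP:   00100100.10011000.00100000.11101110
Mask: 11111111.11111111.11111111.00000000
AND operation:
Net:  00100100.10011000.00100000.00000000
Network: 36.152.32.0/24


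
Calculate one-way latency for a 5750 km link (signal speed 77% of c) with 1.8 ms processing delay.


Speed = 0.77 * 3e5 km/s = 231000 km/s
Propagation delay = 5750 / 231000 = 0.0249 s = 24.8918 ms
Processing delay = 1.8 ms
Total one-way latency = 26.6918 ms


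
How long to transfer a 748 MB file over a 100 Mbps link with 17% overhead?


Effective throughput = 100 * (1 - 17/100) = 83 Mbps
File size in Mb = 748 * 8 = 5984 Mb
Time = 5984 / 83
Time = 72.0964 seconds


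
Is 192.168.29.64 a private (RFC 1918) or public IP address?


RFC 1918 private ranges:
  10.0.0.0/8 (10.0.0.0 - 10.255.255.255)
  172.16.0.0/12 (172.16.0.0 - 172.31.255.255)
  192.168.0.0/16 (192.168.0.0 - 192.168.255.255)
Private (in 192.168.0.0/16)


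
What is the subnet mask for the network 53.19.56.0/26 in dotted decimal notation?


/26 means 26 network bits, 6 host bits
Binary: 11111111111111111111111111000000
Mask: 255.255.255.192


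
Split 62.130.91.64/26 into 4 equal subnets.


New prefix = 26 + 2 = 28
Each subnet has 16 addresses
  62.130.91.64/28
  62.130.91.80/28
  62.130.91.96/28
  62.130.91.112/28
Subnets: 62.130.91.64/28, 62.130.91.80/28, 62.130.91.96/28, 62.130.91.112/28


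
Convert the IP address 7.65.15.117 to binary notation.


7 = 00000111
65 = 01000001
15 = 00001111
117 = 01110101
Binary: 00000111.01000001.00001111.01110101


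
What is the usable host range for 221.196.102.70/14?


Network: 221.196.0.0
Broadcast: 221.199.255.255
First usable = network + 1
Last usable = broadcast - 1
Range: 221.196.0.1 to 221.199.255.254


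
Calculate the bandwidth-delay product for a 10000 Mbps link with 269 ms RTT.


BDP = bandwidth * RTT
= 10000 Mbps * 269 ms
= 10000 * 1e6 * 269 / 1000 bits
= 2690000000 bits
= 336250000 bytes
= 328369.1406 KB
BDP = 2690000000 bits (336250000 bytes)


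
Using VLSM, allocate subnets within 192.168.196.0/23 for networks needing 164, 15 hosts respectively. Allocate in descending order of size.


164 hosts -> /24 (254 usable): 192.168.196.0/24
15 hosts -> /27 (30 usable): 192.168.197.0/27
Allocation: 192.168.196.0/24 (164 hosts, 254 usable); 192.168.197.0/27 (15 hosts, 30 usable)


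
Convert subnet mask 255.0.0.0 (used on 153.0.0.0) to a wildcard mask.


Subnet mask: 255.0.0.0
Wildcard = 255.255.255.255 - subnet mask
255 - 255 = 0
255 - 0 = 255
255 - 0 = 255
255 - 0 = 255
Wildcard: 0.255.255.255


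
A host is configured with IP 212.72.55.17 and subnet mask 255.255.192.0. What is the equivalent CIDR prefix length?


Binary: 11111111.11111111.11000000.00000000
Count leading 1s
Prefix: /18


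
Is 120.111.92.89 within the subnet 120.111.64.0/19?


Subnet network: 120.111.64.0
Test IP AND mask: 120.111.64.0
Yes, 120.111.92.89 is in 120.111.64.0/19


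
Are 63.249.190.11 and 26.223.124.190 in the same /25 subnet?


Mask: 255.255.255.128
63.249.190.11 AND mask = 63.249.190.0
26.223.124.190 AND mask = 26.223.124.128
No, different subnets (63.249.190.0 vs 26.223.124.128)


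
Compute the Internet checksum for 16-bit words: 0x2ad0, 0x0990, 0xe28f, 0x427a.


Sum all words (with carry folding):
+ 0x2ad0 = 0x2ad0
+ 0x0990 = 0x3460
+ 0xe28f = 0x16f0
+ 0x427a = 0x596a
One's complement: ~0x596a
Checksum = 0xa695


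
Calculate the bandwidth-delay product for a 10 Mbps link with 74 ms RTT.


BDP = bandwidth * RTT
= 10 Mbps * 74 ms
= 10 * 1e6 * 74 / 1000 bits
= 740000 bits
= 92500 bytes
= 90.332 KB
BDP = 740000 bits (92500 bytes)


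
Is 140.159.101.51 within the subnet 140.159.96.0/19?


Subnet network: 140.159.96.0
Test IP AND mask: 140.159.96.0
Yes, 140.159.101.51 is in 140.159.96.0/19


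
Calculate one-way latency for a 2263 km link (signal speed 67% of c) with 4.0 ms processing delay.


Speed = 0.67 * 3e5 km/s = 201000 km/s
Propagation delay = 2263 / 201000 = 0.0113 s = 11.2587 ms
Processing delay = 4.0 ms
Total one-way latency = 15.2587 ms


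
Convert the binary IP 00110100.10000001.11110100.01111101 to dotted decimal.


00110100 = 52
10000001 = 129
11110100 = 244
01111101 = 125
IP: 52.129.244.125


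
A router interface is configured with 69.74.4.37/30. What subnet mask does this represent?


/30 means 30 network bits, 2 host bits
Binary: 11111111111111111111111111111100
Mask: 255.255.255.252


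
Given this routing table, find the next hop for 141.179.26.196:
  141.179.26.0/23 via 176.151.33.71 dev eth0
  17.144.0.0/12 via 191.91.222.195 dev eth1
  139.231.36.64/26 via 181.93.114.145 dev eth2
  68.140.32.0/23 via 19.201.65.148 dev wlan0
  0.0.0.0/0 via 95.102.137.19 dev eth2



Longest prefix match for 141.179.26.196:
  /23 141.179.26.0: MATCH
  /12 17.144.0.0: no
  /26 139.231.36.64: no
  /23 68.140.32.0: no
  /0 0.0.0.0: MATCH
Selected: next-hop 176.151.33.71 via eth0 (matched /23)


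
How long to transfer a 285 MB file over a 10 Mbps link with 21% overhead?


Effective throughput = 10 * (1 - 21/100) = 7.9 Mbps
File size in Mb = 285 * 8 = 2280 Mb
Time = 2280 / 7.9
Time = 288.6076 seconds


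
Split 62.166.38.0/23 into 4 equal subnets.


New prefix = 23 + 2 = 25
Each subnet has 128 addresses
  62.166.38.0/25
  62.166.38.128/25
  62.166.39.0/25
  62.166.39.128/25
Subnets: 62.166.38.0/25, 62.166.38.128/25, 62.166.39.0/25, 62.166.39.128/25


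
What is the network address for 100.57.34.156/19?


IP:   01100100.00111001.00100010.10011100
Mask: 11111111.11111111.11100000.00000000
AND operation:
Net:  01100100.00111001.00100000.00000000
Network: 100.57.32.0/19


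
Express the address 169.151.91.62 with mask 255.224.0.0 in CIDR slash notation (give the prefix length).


Binary: 11111111.11100000.00000000.00000000
Count leading 1s
Prefix: /11


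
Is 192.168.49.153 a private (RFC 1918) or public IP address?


RFC 1918 private ranges:
  10.0.0.0/8 (10.0.0.0 - 10.255.255.255)
  172.16.0.0/12 (172.16.0.0 - 172.31.255.255)
  192.168.0.0/16 (192.168.0.0 - 192.168.255.255)
Private (in 192.168.0.0/16)


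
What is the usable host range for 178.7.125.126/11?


Network: 178.0.0.0
Broadcast: 178.31.255.255
First usable = network + 1
Last usable = broadcast - 1
Range: 178.0.0.1 to 178.31.255.254


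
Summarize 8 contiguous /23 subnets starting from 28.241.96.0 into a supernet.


Original prefix: /23
Number of subnets: 8 = 2^3
New prefix = 23 - 3 = 20
Supernet: 28.241.96.0/20


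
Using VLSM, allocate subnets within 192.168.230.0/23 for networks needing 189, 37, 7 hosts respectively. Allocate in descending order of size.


189 hosts -> /24 (254 usable): 192.168.230.0/24
37 hosts -> /26 (62 usable): 192.168.231.0/26
7 hosts -> /28 (14 usable): 192.168.231.64/28
Allocation: 192.168.230.0/24 (189 hosts, 254 usable); 192.168.231.0/26 (37 hosts, 62 usable); 192.168.231.64/28 (7 hosts, 14 usable)


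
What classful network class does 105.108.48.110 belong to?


First octet: 105
Binary: 01101001
0xxxxxxx -> Class A (1-126)
Class A, default mask 255.0.0.0 (/8)


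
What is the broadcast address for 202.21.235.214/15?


Network: 202.20.0.0/15
Host bits = 17
Set all host bits to 1:
Broadcast: 202.21.255.255


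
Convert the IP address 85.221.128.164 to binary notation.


85 = 01010101
221 = 11011101
128 = 10000000
164 = 10100100
Binary: 01010101.11011101.10000000.10100100


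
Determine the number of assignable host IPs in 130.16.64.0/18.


Host bits = 32 - 18 = 14
Total addresses = 2^14 = 16384
Usable = total - 2 (network and broadcast)
Usable hosts: 16382


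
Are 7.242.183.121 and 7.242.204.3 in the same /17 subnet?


Mask: 255.255.128.0
7.242.183.121 AND mask = 7.242.128.0
7.242.204.3 AND mask = 7.242.128.0
Yes, same subnet (7.242.128.0)


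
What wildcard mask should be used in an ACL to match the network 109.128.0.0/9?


Subnet mask: 255.128.0.0
Wildcard = 255.255.255.255 - subnet mask
255 - 255 = 0
255 - 128 = 127
255 - 0 = 255
255 - 0 = 255
Wildcard: 0.127.255.255


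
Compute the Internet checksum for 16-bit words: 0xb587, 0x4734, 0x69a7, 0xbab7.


Sum all words (with carry folding):
+ 0xb587 = 0xb587
+ 0x4734 = 0xfcbb
+ 0x69a7 = 0x6663
+ 0xbab7 = 0x211b
One's complement: ~0x211b
Checksum = 0xdee4


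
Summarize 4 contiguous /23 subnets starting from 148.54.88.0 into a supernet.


Original prefix: /23
Number of subnets: 4 = 2^2
New prefix = 23 - 2 = 21
Supernet: 148.54.88.0/21


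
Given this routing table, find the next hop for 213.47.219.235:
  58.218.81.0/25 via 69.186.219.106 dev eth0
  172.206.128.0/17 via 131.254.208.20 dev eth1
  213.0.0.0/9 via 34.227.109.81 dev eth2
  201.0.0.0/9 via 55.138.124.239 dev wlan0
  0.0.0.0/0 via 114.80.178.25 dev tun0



Longest prefix match for 213.47.219.235:
  /25 58.218.81.0: no
  /17 172.206.128.0: no
  /9 213.0.0.0: MATCH
  /9 201.0.0.0: no
  /0 0.0.0.0: MATCH
Selected: next-hop 34.227.109.81 via eth2 (matched /9)


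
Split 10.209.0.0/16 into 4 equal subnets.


New prefix = 16 + 2 = 18
Each subnet has 16384 addresses
  10.209.0.0/18
  10.209.64.0/18
  10.209.128.0/18
  10.209.192.0/18
Subnets: 10.209.0.0/18, 10.209.64.0/18, 10.209.128.0/18, 10.209.192.0/18


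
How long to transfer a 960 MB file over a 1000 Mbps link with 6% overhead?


Effective throughput = 1000 * (1 - 6/100) = 940 Mbps
File size in Mb = 960 * 8 = 7680 Mb
Time = 7680 / 940
Time = 8.1702 seconds


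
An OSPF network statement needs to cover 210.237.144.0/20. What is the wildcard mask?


Subnet mask: 255.255.240.0
Wildcard = 255.255.255.255 - subnet mask
255 - 255 = 0
255 - 255 = 0
255 - 240 = 15
255 - 0 = 255
Wildcard: 0.0.15.255


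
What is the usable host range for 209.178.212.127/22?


Network: 209.178.212.0
Broadcast: 209.178.215.255
First usable = network + 1
Last usable = broadcast - 1
Range: 209.178.212.1 to 209.178.215.254


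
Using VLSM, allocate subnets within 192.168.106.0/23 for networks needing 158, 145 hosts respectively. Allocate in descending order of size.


158 hosts -> /24 (254 usable): 192.168.106.0/24
145 hosts -> /24 (254 usable): 192.168.107.0/24
Allocation: 192.168.106.0/24 (158 hosts, 254 usable); 192.168.107.0/24 (145 hosts, 254 usable)


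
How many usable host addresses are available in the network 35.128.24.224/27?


Host bits = 32 - 27 = 5
Total addresses = 2^5 = 32
Usable = total - 2 (network and broadcast)
Usable hosts: 30


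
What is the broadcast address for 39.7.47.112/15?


Network: 39.6.0.0/15
Host bits = 17
Set all host bits to 1:
Broadcast: 39.7.255.255


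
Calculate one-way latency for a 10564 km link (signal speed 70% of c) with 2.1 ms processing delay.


Speed = 0.7 * 3e5 km/s = 210000 km/s
Propagation delay = 10564 / 210000 = 0.0503 s = 50.3048 ms
Processing delay = 2.1 ms
Total one-way latency = 52.4048 ms


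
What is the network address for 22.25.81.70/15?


IP:   00010110.00011001.01010001.01000110
Mask: 11111111.11111110.00000000.00000000
AND operation:
Net:  00010110.00011000.00000000.00000000
Network: 22.24.0.0/15


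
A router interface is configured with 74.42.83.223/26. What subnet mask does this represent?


/26 means 26 network bits, 6 host bits
Binary: 11111111111111111111111111000000
Mask: 255.255.255.192


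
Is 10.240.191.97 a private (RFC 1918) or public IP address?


RFC 1918 private ranges:
  10.0.0.0/8 (10.0.0.0 - 10.255.255.255)
  172.16.0.0/12 (172.16.0.0 - 172.31.255.255)
  192.168.0.0/16 (192.168.0.0 - 192.168.255.255)
Private (in 10.0.0.0/8)


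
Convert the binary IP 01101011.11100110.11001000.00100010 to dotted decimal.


01101011 = 107
11100110 = 230
11001000 = 200
00100010 = 34
IP: 107.230.200.34


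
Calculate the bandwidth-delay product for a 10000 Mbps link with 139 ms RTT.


BDP = bandwidth * RTT
= 10000 Mbps * 139 ms
= 10000 * 1e6 * 139 / 1000 bits
= 1390000000 bits
= 173750000 bytes
= 169677.7344 KB
BDP = 1390000000 bits (173750000 bytes)


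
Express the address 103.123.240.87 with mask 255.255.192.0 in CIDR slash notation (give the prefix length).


Binary: 11111111.11111111.11000000.00000000
Count leading 1s
Prefix: /18


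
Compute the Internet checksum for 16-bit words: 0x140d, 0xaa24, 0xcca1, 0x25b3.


Sum all words (with carry folding):
+ 0x140d = 0x140d
+ 0xaa24 = 0xbe31
+ 0xcca1 = 0x8ad3
+ 0x25b3 = 0xb086
One's complement: ~0xb086
Checksum = 0x4f79


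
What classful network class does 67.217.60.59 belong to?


First octet: 67
Binary: 01000011
0xxxxxxx -> Class A (1-126)
Class A, default mask 255.0.0.0 (/8)


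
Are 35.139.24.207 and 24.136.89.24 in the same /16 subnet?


Mask: 255.255.0.0
35.139.24.207 AND mask = 35.139.0.0
24.136.89.24 AND mask = 24.136.0.0
No, different subnets (35.139.0.0 vs 24.136.0.0)


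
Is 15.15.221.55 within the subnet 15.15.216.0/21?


Subnet network: 15.15.216.0
Test IP AND mask: 15.15.216.0
Yes, 15.15.221.55 is in 15.15.216.0/21


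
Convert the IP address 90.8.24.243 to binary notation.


90 = 01011010
8 = 00001000
24 = 00011000
243 = 11110011
Binary: 01011010.00001000.00011000.11110011


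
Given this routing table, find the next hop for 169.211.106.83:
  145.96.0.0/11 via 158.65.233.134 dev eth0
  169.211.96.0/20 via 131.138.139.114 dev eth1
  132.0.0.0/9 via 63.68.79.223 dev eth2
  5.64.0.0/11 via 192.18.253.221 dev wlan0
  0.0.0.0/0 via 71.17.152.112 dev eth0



Longest prefix match for 169.211.106.83:
  /11 145.96.0.0: no
  /20 169.211.96.0: MATCH
  /9 132.0.0.0: no
  /11 5.64.0.0: no
  /0 0.0.0.0: MATCH
Selected: next-hop 131.138.139.114 via eth1 (matched /20)


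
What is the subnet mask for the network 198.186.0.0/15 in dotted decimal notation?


/15 means 15 network bits, 17 host bits
Binary: 11111111111111100000000000000000
Mask: 255.254.0.0


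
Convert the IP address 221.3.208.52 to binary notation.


221 = 11011101
3 = 00000011
208 = 11010000
52 = 00110100
Binary: 11011101.00000011.11010000.00110100


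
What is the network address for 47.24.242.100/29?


IP:   00101111.00011000.11110010.01100100
Mask: 11111111.11111111.11111111.11111000
AND operation:
Net:  00101111.00011000.11110010.01100000
Network: 47.24.242.96/29


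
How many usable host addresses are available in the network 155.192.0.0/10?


Host bits = 32 - 10 = 22
Total addresses = 2^22 = 4194304
Usable = total - 2 (network and broadcast)
Usable hosts: 4194302


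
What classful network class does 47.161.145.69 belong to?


First octet: 47
Binary: 00101111
0xxxxxxx -> Class A (1-126)
Class A, default mask 255.0.0.0 (/8)


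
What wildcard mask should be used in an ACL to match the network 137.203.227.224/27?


Subnet mask: 255.255.255.224
Wildcard = 255.255.255.255 - subnet mask
255 - 255 = 0
255 - 255 = 0
255 - 255 = 0
255 - 224 = 31
Wildcard: 0.0.0.31


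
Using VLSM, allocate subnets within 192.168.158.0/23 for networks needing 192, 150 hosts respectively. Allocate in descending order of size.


192 hosts -> /24 (254 usable): 192.168.158.0/24
150 hosts -> /24 (254 usable): 192.168.159.0/24
Allocation: 192.168.158.0/24 (192 hosts, 254 usable); 192.168.159.0/24 (150 hosts, 254 usable)


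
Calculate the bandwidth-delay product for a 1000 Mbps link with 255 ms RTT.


BDP = bandwidth * RTT
= 1000 Mbps * 255 ms
= 1000 * 1e6 * 255 / 1000 bits
= 255000000 bits
= 31875000 bytes
= 31127.9297 KB
BDP = 255000000 bits (31875000 bytes)


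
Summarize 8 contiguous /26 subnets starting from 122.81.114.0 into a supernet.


Original prefix: /26
Number of subnets: 8 = 2^3
New prefix = 26 - 3 = 23
Supernet: 122.81.114.0/23


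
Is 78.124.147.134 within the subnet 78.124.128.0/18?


Subnet network: 78.124.128.0
Test IP AND mask: 78.124.128.0
Yes, 78.124.147.134 is in 78.124.128.0/18


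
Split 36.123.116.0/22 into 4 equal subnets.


New prefix = 22 + 2 = 24
Each subnet has 256 addresses
  36.123.116.0/24
  36.123.117.0/24
  36.123.118.0/24
  36.123.119.0/24
Subnets: 36.123.116.0/24, 36.123.117.0/24, 36.123.118.0/24, 36.123.119.0/24


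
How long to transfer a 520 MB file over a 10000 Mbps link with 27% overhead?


Effective throughput = 10000 * (1 - 27/100) = 7300 Mbps
File size in Mb = 520 * 8 = 4160 Mb
Time = 4160 / 7300
Time = 0.5699 seconds


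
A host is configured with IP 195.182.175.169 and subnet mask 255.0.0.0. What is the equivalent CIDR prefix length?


Binary: 11111111.00000000.00000000.00000000
Count leading 1s
Prefix: /8


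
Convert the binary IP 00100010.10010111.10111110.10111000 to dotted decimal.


00100010 = 34
10010111 = 151
10111110 = 190
10111000 = 184
IP: 34.151.190.184


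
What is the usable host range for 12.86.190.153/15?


Network: 12.86.0.0
Broadcast: 12.87.255.255
First usable = network + 1
Last usable = broadcast - 1
Range: 12.86.0.1 to 12.87.255.254


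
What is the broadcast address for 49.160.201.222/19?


Network: 49.160.192.0/19
Host bits = 13
Set all host bits to 1:
Broadcast: 49.160.223.255


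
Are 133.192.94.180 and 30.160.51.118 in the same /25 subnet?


Mask: 255.255.255.128
133.192.94.180 AND mask = 133.192.94.128
30.160.51.118 AND mask = 30.160.51.0
No, different subnets (133.192.94.128 vs 30.160.51.0)


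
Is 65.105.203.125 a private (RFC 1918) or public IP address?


RFC 1918 private ranges:
  10.0.0.0/8 (10.0.0.0 - 10.255.255.255)
  172.16.0.0/12 (172.16.0.0 - 172.31.255.255)
  192.168.0.0/16 (192.168.0.0 - 192.168.255.255)
Public (not in any RFC 1918 range)


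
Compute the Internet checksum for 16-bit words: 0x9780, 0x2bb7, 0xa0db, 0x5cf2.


Sum all words (with carry folding):
+ 0x9780 = 0x9780
+ 0x2bb7 = 0xc337
+ 0xa0db = 0x6413
+ 0x5cf2 = 0xc105
One's complement: ~0xc105
Checksum = 0x3efa


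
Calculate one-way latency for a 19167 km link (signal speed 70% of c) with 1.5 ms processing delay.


Speed = 0.7 * 3e5 km/s = 210000 km/s
Propagation delay = 19167 / 210000 = 0.0913 s = 91.2714 ms
Processing delay = 1.5 ms
Total one-way latency = 92.7714 ms


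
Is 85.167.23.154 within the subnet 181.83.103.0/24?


Subnet network: 181.83.103.0
Test IP AND mask: 85.167.23.0
No, 85.167.23.154 is not in 181.83.103.0/24


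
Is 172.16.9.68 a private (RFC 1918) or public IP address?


RFC 1918 private ranges:
  10.0.0.0/8 (10.0.0.0 - 10.255.255.255)
  172.16.0.0/12 (172.16.0.0 - 172.31.255.255)
  192.168.0.0/16 (192.168.0.0 - 192.168.255.255)
Private (in 172.16.0.0/12)


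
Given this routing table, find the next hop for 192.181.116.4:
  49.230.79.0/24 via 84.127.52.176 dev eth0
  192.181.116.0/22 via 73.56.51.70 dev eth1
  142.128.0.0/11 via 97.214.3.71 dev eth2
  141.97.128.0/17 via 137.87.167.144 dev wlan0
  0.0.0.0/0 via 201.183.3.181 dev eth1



Longest prefix match for 192.181.116.4:
  /24 49.230.79.0: no
  /22 192.181.116.0: MATCH
  /11 142.128.0.0: no
  /17 141.97.128.0: no
  /0 0.0.0.0: MATCH
Selected: next-hop 73.56.51.70 via eth1 (matched /22)


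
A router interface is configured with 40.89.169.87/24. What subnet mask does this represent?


/24 means 24 network bits, 8 host bits
Binary: 11111111111111111111111100000000
Mask: 255.255.255.0


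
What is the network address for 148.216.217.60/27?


IP:   10010100.11011000.11011001.00111100
Mask: 11111111.11111111.11111111.11100000
AND operation:
Net:  10010100.11011000.11011001.00100000
Network: 148.216.217.32/27


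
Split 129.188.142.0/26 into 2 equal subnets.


New prefix = 26 + 1 = 27
Each subnet has 32 addresses
  129.188.142.0/27
  129.188.142.32/27
Subnets: 129.188.142.0/27, 129.188.142.32/27


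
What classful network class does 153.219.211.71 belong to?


First octet: 153
Binary: 10011001
10xxxxxx -> Class B (128-191)
Class B, default mask 255.255.0.0 (/16)


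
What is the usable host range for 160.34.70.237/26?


Network: 160.34.70.192
Broadcast: 160.34.70.255
First usable = network + 1
Last usable = broadcast - 1
Range: 160.34.70.193 to 160.34.70.254


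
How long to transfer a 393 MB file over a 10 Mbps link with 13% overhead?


Effective throughput = 10 * (1 - 13/100) = 8.7 Mbps
File size in Mb = 393 * 8 = 3144 Mb
Time = 3144 / 8.7
Time = 361.3793 seconds


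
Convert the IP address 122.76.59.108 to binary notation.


122 = 01111010
76 = 01001100
59 = 00111011
108 = 01101100
Binary: 01111010.01001100.00111011.01101100


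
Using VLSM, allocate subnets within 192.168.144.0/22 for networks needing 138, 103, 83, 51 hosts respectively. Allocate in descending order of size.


138 hosts -> /24 (254 usable): 192.168.144.0/24
103 hosts -> /25 (126 usable): 192.168.145.0/25
83 hosts -> /25 (126 usable): 192.168.145.128/25
51 hosts -> /26 (62 usable): 192.168.146.0/26
Allocation: 192.168.144.0/24 (138 hosts, 254 usable); 192.168.145.0/25 (103 hosts, 126 usable); 192.168.145.128/25 (83 hosts, 126 usable); 192.168.146.0/26 (51 hosts, 62 usable)


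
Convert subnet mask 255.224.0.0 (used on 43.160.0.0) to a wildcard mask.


Subnet mask: 255.224.0.0
Wildcard = 255.255.255.255 - subnet mask
255 - 255 = 0
255 - 224 = 31
255 - 0 = 255
255 - 0 = 255
Wildcard: 0.31.255.255


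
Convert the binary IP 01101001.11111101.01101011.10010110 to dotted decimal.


01101001 = 105
11111101 = 253
01101011 = 107
10010110 = 150
IP: 105.253.107.150


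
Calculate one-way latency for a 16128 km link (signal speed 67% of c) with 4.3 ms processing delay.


Speed = 0.67 * 3e5 km/s = 201000 km/s
Propagation delay = 16128 / 201000 = 0.0802 s = 80.2388 ms
Processing delay = 4.3 ms
Total one-way latency = 84.5388 ms


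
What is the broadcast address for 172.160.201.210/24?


Network: 172.160.201.0/24
Host bits = 8
Set all host bits to 1:
Broadcast: 172.160.201.255


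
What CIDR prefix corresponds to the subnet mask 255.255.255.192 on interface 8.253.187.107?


Binary: 11111111.11111111.11111111.11000000
Count leading 1s
Prefix: /26


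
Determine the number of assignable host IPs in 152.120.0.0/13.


Host bits = 32 - 13 = 19
Total addresses = 2^19 = 524288
Usable = total - 2 (network and broadcast)
Usable hosts: 524286


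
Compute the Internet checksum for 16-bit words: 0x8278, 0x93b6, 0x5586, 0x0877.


Sum all words (with carry folding):
+ 0x8278 = 0x8278
+ 0x93b6 = 0x162f
+ 0x5586 = 0x6bb5
+ 0x0877 = 0x742c
One's complement: ~0x742c
Checksum = 0x8bd3


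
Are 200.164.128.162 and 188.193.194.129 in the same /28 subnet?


Mask: 255.255.255.240
200.164.128.162 AND mask = 200.164.128.160
188.193.194.129 AND mask = 188.193.194.128
No, different subnets (200.164.128.160 vs 188.193.194.128)


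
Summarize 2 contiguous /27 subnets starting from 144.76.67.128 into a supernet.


Original prefix: /27
Number of subnets: 2 = 2^1
New prefix = 27 - 1 = 26
Supernet: 144.76.67.128/26


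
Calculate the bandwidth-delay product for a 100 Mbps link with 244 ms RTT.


BDP = bandwidth * RTT
= 100 Mbps * 244 ms
= 100 * 1e6 * 244 / 1000 bits
= 24400000 bits
= 3050000 bytes
= 2978.5156 KB
BDP = 24400000 bits (3050000 bytes)


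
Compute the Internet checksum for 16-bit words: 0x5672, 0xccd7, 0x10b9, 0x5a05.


Sum all words (with carry folding):
+ 0x5672 = 0x5672
+ 0xccd7 = 0x234a
+ 0x10b9 = 0x3403
+ 0x5a05 = 0x8e08
One's complement: ~0x8e08
Checksum = 0x71f7


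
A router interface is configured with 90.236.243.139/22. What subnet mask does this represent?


/22 means 22 network bits, 10 host bits
Binary: 11111111111111111111110000000000
Mask: 255.255.252.0


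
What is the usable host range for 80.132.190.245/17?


Network: 80.132.128.0
Broadcast: 80.132.255.255
First usable = network + 1
Last usable = broadcast - 1
Range: 80.132.128.1 to 80.132.255.254


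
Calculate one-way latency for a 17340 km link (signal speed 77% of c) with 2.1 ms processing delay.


Speed = 0.77 * 3e5 km/s = 231000 km/s
Propagation delay = 17340 / 231000 = 0.0751 s = 75.0649 ms
Processing delay = 2.1 ms
Total one-way latency = 77.1649 ms


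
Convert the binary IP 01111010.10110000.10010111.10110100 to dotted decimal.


01111010 = 122
10110000 = 176
10010111 = 151
10110100 = 180
IP: 122.176.151.180


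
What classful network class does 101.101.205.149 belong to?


First octet: 101
Binary: 01100101
0xxxxxxx -> Class A (1-126)
Class A, default mask 255.0.0.0 (/8)


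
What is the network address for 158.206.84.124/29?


IP:   10011110.11001110.01010100.01111100
Mask: 11111111.11111111.11111111.11111000
AND operation:
Net:  10011110.11001110.01010100.01111000
Network: 158.206.84.120/29


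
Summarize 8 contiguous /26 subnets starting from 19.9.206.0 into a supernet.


Original prefix: /26
Number of subnets: 8 = 2^3
New prefix = 26 - 3 = 23
Supernet: 19.9.206.0/23


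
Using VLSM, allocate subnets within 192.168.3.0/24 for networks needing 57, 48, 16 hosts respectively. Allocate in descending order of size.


57 hosts -> /26 (62 usable): 192.168.3.0/26
48 hosts -> /26 (62 usable): 192.168.3.64/26
16 hosts -> /27 (30 usable): 192.168.3.128/27
Allocation: 192.168.3.0/26 (57 hosts, 62 usable); 192.168.3.64/26 (48 hosts, 62 usable); 192.168.3.128/27 (16 hosts, 30 usable)


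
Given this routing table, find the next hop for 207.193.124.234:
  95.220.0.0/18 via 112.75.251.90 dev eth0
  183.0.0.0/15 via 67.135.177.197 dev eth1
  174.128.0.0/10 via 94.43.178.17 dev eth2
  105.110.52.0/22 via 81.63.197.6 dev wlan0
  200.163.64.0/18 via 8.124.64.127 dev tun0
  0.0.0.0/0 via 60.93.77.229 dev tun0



Longest prefix match for 207.193.124.234:
  /18 95.220.0.0: no
  /15 183.0.0.0: no
  /10 174.128.0.0: no
  /22 105.110.52.0: no
  /18 200.163.64.0: no
  /0 0.0.0.0: MATCH
Selected: next-hop 60.93.77.229 via tun0 (matched /0)


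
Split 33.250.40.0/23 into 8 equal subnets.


New prefix = 23 + 3 = 26
Each subnet has 64 addresses
  33.250.40.0/26
  33.250.40.64/26
  33.250.40.128/26
  33.250.40.192/26
  33.250.41.0/26
  33.250.41.64/26
  33.250.41.128/26
  33.250.41.192/26
Subnets: 33.250.40.0/26, 33.250.40.64/26, 33.250.40.128/26, 33.250.40.192/26, 33.250.41.0/26, 33.250.41.64/26, 33.250.41.128/26, 33.250.41.192/26


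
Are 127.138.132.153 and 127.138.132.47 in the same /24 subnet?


Mask: 255.255.255.0
127.138.132.153 AND mask = 127.138.132.0
127.138.132.47 AND mask = 127.138.132.0
Yes, same subnet (127.138.132.0)


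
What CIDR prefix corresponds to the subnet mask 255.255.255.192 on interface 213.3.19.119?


Binary: 11111111.11111111.11111111.11000000
Count leading 1s
Prefix: /26


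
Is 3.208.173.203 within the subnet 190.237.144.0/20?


Subnet network: 190.237.144.0
Test IP AND mask: 3.208.160.0
No, 3.208.173.203 is not in 190.237.144.0/20


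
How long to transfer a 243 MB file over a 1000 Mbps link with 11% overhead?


Effective throughput = 1000 * (1 - 11/100) = 890 Mbps
File size in Mb = 243 * 8 = 1944 Mb
Time = 1944 / 890
Time = 2.1843 seconds


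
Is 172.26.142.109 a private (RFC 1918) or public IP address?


RFC 1918 private ranges:
  10.0.0.0/8 (10.0.0.0 - 10.255.255.255)
  172.16.0.0/12 (172.16.0.0 - 172.31.255.255)
  192.168.0.0/16 (192.168.0.0 - 192.168.255.255)
Private (in 172.16.0.0/12)


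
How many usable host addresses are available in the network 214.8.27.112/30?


Host bits = 32 - 30 = 2
Total addresses = 2^2 = 4
Usable = total - 2 (network and broadcast)
Usable hosts: 2


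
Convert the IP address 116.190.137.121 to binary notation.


116 = 01110100
190 = 10111110
137 = 10001001
121 = 01111001
Binary: 01110100.10111110.10001001.01111001


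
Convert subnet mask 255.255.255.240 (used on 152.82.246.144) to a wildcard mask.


Subnet mask: 255.255.255.240
Wildcard = 255.255.255.255 - subnet mask
255 - 255 = 0
255 - 255 = 0
255 - 255 = 0
255 - 240 = 15
Wildcard: 0.0.0.15


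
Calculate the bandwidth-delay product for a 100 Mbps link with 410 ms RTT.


BDP = bandwidth * RTT
= 100 Mbps * 410 ms
= 100 * 1e6 * 410 / 1000 bits
= 41000000 bits
= 5125000 bytes
= 5004.8828 KB
BDP = 41000000 bits (5125000 bytes)


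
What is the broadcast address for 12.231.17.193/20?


Network: 12.231.16.0/20
Host bits = 12
Set all host bits to 1:
Broadcast: 12.231.31.255


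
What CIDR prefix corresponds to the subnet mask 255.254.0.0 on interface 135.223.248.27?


Binary: 11111111.11111110.00000000.00000000
Count leading 1s
Prefix: /15


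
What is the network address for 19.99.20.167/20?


IP:   00010011.01100011.00010100.10100111
Mask: 11111111.11111111.11110000.00000000
AND operation:
Net:  00010011.01100011.00010000.00000000
Network: 19.99.16.0/20


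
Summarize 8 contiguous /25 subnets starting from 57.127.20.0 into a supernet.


Original prefix: /25
Number of subnets: 8 = 2^3
New prefix = 25 - 3 = 22
Supernet: 57.127.20.0/22


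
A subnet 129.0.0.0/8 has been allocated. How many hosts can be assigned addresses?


Host bits = 32 - 8 = 24
Total addresses = 2^24 = 16777216
Usable = total - 2 (network and broadcast)
Usable hosts: 16777214


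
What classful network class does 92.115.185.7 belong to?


First octet: 92
Binary: 01011100
0xxxxxxx -> Class A (1-126)
Class A, default mask 255.0.0.0 (/8)


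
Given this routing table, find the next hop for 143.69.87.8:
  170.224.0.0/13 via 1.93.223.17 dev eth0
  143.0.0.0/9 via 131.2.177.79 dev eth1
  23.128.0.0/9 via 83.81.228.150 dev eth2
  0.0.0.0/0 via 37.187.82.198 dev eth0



Longest prefix match for 143.69.87.8:
  /13 170.224.0.0: no
  /9 143.0.0.0: MATCH
  /9 23.128.0.0: no
  /0 0.0.0.0: MATCH
Selected: next-hop 131.2.177.79 via eth1 (matched /9)


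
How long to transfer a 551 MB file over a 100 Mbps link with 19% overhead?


Effective throughput = 100 * (1 - 19/100) = 81 Mbps
File size in Mb = 551 * 8 = 4408 Mb
Time = 4408 / 81
Time = 54.4198 seconds


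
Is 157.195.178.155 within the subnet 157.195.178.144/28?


Subnet network: 157.195.178.144
Test IP AND mask: 157.195.178.144
Yes, 157.195.178.155 is in 157.195.178.144/28


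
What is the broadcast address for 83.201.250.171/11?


Network: 83.192.0.0/11
Host bits = 21
Set all host bits to 1:
Broadcast: 83.223.255.255


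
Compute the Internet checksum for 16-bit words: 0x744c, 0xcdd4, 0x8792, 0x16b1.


Sum all words (with carry folding):
+ 0x744c = 0x744c
+ 0xcdd4 = 0x4221
+ 0x8792 = 0xc9b3
+ 0x16b1 = 0xe064
One's complement: ~0xe064
Checksum = 0x1f9b


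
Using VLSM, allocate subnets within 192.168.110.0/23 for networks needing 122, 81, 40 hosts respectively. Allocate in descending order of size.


122 hosts -> /25 (126 usable): 192.168.110.0/25
81 hosts -> /25 (126 usable): 192.168.110.128/25
40 hosts -> /26 (62 usable): 192.168.111.0/26
Allocation: 192.168.110.0/25 (122 hosts, 126 usable); 192.168.110.128/25 (81 hosts, 126 usable); 192.168.111.0/26 (40 hosts, 62 usable)


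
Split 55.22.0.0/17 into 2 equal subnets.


New prefix = 17 + 1 = 18
Each subnet has 16384 addresses
  55.22.0.0/18
  55.22.64.0/18
Subnets: 55.22.0.0/18, 55.22.64.0/18


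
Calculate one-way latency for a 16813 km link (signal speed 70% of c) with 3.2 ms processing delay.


Speed = 0.7 * 3e5 km/s = 210000 km/s
Propagation delay = 16813 / 210000 = 0.0801 s = 80.0619 ms
Processing delay = 3.2 ms
Total one-way latency = 83.2619 ms


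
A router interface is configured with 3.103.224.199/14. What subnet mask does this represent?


/14 means 14 network bits, 18 host bits
Binary: 11111111111111000000000000000000
Mask: 255.252.0.0


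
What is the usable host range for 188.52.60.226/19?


Network: 188.52.32.0
Broadcast: 188.52.63.255
First usable = network + 1
Last usable = broadcast - 1
Range: 188.52.32.1 to 188.52.63.254


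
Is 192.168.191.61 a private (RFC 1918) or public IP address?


RFC 1918 private ranges:
  10.0.0.0/8 (10.0.0.0 - 10.255.255.255)
  172.16.0.0/12 (172.16.0.0 - 172.31.255.255)
  192.168.0.0/16 (192.168.0.0 - 192.168.255.255)
Private (in 192.168.0.0/16)


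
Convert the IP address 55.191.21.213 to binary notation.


55 = 00110111
191 = 10111111
21 = 00010101
213 = 11010101
Binary: 00110111.10111111.00010101.11010101


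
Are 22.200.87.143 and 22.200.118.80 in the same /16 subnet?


Mask: 255.255.0.0
22.200.87.143 AND mask = 22.200.0.0
22.200.118.80 AND mask = 22.200.0.0
Yes, same subnet (22.200.0.0)


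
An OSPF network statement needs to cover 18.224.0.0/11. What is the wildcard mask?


Subnet mask: 255.224.0.0
Wildcard = 255.255.255.255 - subnet mask
255 - 255 = 0
255 - 224 = 31
255 - 0 = 255
255 - 0 = 255
Wildcard: 0.31.255.255


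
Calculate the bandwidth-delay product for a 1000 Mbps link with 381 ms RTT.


BDP = bandwidth * RTT
= 1000 Mbps * 381 ms
= 1000 * 1e6 * 381 / 1000 bits
= 381000000 bits
= 47625000 bytes
= 46508.7891 KB
BDP = 381000000 bits (47625000 bytes)


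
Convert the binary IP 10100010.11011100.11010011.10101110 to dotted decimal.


10100010 = 162
11011100 = 220
11010011 = 211
10101110 = 174
IP: 162.220.211.174


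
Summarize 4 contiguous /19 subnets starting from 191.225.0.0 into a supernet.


Original prefix: /19
Number of subnets: 4 = 2^2
New prefix = 19 - 2 = 17
Supernet: 191.225.0.0/17


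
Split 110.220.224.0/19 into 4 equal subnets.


New prefix = 19 + 2 = 21
Each subnet has 2048 addresses
  110.220.224.0/21
  110.220.232.0/21
  110.220.240.0/21
  110.220.248.0/21
Subnets: 110.220.224.0/21, 110.220.232.0/21, 110.220.240.0/21, 110.220.248.0/21
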